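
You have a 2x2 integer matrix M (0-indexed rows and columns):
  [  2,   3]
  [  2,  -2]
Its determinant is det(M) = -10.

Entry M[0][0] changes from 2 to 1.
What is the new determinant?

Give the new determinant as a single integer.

Answer: -8

Derivation:
det is linear in row 0: changing M[0][0] by delta changes det by delta * cofactor(0,0).
Cofactor C_00 = (-1)^(0+0) * minor(0,0) = -2
Entry delta = 1 - 2 = -1
Det delta = -1 * -2 = 2
New det = -10 + 2 = -8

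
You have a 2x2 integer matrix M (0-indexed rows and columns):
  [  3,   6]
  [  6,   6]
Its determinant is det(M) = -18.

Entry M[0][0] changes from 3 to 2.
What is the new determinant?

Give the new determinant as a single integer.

det is linear in row 0: changing M[0][0] by delta changes det by delta * cofactor(0,0).
Cofactor C_00 = (-1)^(0+0) * minor(0,0) = 6
Entry delta = 2 - 3 = -1
Det delta = -1 * 6 = -6
New det = -18 + -6 = -24

Answer: -24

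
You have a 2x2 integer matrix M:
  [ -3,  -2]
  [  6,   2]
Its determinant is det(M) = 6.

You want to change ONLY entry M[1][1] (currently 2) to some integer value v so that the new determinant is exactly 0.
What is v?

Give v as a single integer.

Answer: 4

Derivation:
det is linear in entry M[1][1]: det = old_det + (v - 2) * C_11
Cofactor C_11 = -3
Want det = 0: 6 + (v - 2) * -3 = 0
  (v - 2) = -6 / -3 = 2
  v = 2 + (2) = 4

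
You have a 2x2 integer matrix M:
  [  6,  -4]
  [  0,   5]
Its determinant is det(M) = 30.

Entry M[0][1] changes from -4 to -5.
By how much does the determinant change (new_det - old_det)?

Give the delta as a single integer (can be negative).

Cofactor C_01 = 0
Entry delta = -5 - -4 = -1
Det delta = entry_delta * cofactor = -1 * 0 = 0

Answer: 0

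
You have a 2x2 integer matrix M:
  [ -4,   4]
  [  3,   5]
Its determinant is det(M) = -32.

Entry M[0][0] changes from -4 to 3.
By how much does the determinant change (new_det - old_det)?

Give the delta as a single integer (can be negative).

Cofactor C_00 = 5
Entry delta = 3 - -4 = 7
Det delta = entry_delta * cofactor = 7 * 5 = 35

Answer: 35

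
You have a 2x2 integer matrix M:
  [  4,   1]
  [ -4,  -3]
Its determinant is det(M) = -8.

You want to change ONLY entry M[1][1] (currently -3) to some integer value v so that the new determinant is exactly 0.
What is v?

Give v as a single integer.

det is linear in entry M[1][1]: det = old_det + (v - -3) * C_11
Cofactor C_11 = 4
Want det = 0: -8 + (v - -3) * 4 = 0
  (v - -3) = 8 / 4 = 2
  v = -3 + (2) = -1

Answer: -1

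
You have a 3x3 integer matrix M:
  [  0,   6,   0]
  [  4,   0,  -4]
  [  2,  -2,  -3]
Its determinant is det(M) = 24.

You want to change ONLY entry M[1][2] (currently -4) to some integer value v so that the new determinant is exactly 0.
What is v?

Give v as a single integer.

det is linear in entry M[1][2]: det = old_det + (v - -4) * C_12
Cofactor C_12 = 12
Want det = 0: 24 + (v - -4) * 12 = 0
  (v - -4) = -24 / 12 = -2
  v = -4 + (-2) = -6

Answer: -6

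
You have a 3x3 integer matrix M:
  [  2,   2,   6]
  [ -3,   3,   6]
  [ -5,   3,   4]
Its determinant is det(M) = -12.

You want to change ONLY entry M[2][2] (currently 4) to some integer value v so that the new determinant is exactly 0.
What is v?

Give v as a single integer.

Answer: 5

Derivation:
det is linear in entry M[2][2]: det = old_det + (v - 4) * C_22
Cofactor C_22 = 12
Want det = 0: -12 + (v - 4) * 12 = 0
  (v - 4) = 12 / 12 = 1
  v = 4 + (1) = 5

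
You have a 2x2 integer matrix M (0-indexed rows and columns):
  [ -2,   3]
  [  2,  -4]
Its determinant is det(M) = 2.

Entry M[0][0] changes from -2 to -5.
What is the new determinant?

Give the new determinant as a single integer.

det is linear in row 0: changing M[0][0] by delta changes det by delta * cofactor(0,0).
Cofactor C_00 = (-1)^(0+0) * minor(0,0) = -4
Entry delta = -5 - -2 = -3
Det delta = -3 * -4 = 12
New det = 2 + 12 = 14

Answer: 14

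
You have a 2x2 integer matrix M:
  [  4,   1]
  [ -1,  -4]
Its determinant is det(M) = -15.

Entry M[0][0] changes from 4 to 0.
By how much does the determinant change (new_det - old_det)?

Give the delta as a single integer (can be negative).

Answer: 16

Derivation:
Cofactor C_00 = -4
Entry delta = 0 - 4 = -4
Det delta = entry_delta * cofactor = -4 * -4 = 16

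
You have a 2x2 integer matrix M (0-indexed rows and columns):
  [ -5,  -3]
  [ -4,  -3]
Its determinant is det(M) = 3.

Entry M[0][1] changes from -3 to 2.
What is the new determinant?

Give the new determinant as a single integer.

det is linear in row 0: changing M[0][1] by delta changes det by delta * cofactor(0,1).
Cofactor C_01 = (-1)^(0+1) * minor(0,1) = 4
Entry delta = 2 - -3 = 5
Det delta = 5 * 4 = 20
New det = 3 + 20 = 23

Answer: 23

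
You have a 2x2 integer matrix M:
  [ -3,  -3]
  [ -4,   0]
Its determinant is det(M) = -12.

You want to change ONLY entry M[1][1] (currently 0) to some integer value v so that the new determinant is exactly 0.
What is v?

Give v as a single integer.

det is linear in entry M[1][1]: det = old_det + (v - 0) * C_11
Cofactor C_11 = -3
Want det = 0: -12 + (v - 0) * -3 = 0
  (v - 0) = 12 / -3 = -4
  v = 0 + (-4) = -4

Answer: -4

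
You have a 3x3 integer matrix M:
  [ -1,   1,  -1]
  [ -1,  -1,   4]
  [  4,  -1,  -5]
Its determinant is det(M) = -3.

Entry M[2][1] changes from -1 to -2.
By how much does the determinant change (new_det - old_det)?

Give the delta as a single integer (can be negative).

Answer: -5

Derivation:
Cofactor C_21 = 5
Entry delta = -2 - -1 = -1
Det delta = entry_delta * cofactor = -1 * 5 = -5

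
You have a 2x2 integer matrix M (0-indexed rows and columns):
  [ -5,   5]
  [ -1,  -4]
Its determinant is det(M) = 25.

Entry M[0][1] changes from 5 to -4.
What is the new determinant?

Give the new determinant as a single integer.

Answer: 16

Derivation:
det is linear in row 0: changing M[0][1] by delta changes det by delta * cofactor(0,1).
Cofactor C_01 = (-1)^(0+1) * minor(0,1) = 1
Entry delta = -4 - 5 = -9
Det delta = -9 * 1 = -9
New det = 25 + -9 = 16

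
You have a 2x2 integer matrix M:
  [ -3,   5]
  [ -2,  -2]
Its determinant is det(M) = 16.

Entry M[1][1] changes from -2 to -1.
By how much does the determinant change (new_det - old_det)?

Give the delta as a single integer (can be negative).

Cofactor C_11 = -3
Entry delta = -1 - -2 = 1
Det delta = entry_delta * cofactor = 1 * -3 = -3

Answer: -3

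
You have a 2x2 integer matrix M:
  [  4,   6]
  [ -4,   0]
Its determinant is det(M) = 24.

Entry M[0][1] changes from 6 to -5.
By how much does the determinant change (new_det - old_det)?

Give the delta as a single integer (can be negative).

Answer: -44

Derivation:
Cofactor C_01 = 4
Entry delta = -5 - 6 = -11
Det delta = entry_delta * cofactor = -11 * 4 = -44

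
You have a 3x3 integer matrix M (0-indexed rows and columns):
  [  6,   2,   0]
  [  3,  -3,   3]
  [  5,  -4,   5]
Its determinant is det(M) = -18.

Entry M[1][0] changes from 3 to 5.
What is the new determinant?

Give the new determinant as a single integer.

Answer: -38

Derivation:
det is linear in row 1: changing M[1][0] by delta changes det by delta * cofactor(1,0).
Cofactor C_10 = (-1)^(1+0) * minor(1,0) = -10
Entry delta = 5 - 3 = 2
Det delta = 2 * -10 = -20
New det = -18 + -20 = -38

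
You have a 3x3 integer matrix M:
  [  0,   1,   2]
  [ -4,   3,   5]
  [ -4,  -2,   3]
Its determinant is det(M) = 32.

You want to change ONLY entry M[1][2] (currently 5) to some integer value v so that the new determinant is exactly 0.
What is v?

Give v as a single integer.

det is linear in entry M[1][2]: det = old_det + (v - 5) * C_12
Cofactor C_12 = -4
Want det = 0: 32 + (v - 5) * -4 = 0
  (v - 5) = -32 / -4 = 8
  v = 5 + (8) = 13

Answer: 13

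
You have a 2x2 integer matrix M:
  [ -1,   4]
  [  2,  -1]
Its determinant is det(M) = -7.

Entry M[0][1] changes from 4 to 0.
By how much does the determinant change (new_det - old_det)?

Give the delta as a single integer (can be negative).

Answer: 8

Derivation:
Cofactor C_01 = -2
Entry delta = 0 - 4 = -4
Det delta = entry_delta * cofactor = -4 * -2 = 8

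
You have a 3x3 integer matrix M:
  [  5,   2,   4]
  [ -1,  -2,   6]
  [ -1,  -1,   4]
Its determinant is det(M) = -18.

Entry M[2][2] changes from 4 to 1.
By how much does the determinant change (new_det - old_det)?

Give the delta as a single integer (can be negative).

Cofactor C_22 = -8
Entry delta = 1 - 4 = -3
Det delta = entry_delta * cofactor = -3 * -8 = 24

Answer: 24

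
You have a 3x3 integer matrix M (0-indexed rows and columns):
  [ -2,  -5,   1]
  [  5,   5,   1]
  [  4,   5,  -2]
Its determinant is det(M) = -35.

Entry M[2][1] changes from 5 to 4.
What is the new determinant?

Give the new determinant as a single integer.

Answer: -42

Derivation:
det is linear in row 2: changing M[2][1] by delta changes det by delta * cofactor(2,1).
Cofactor C_21 = (-1)^(2+1) * minor(2,1) = 7
Entry delta = 4 - 5 = -1
Det delta = -1 * 7 = -7
New det = -35 + -7 = -42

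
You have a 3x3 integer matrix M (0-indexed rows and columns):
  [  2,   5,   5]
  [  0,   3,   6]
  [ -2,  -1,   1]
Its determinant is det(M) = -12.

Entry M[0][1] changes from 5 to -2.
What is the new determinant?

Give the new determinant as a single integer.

Answer: 72

Derivation:
det is linear in row 0: changing M[0][1] by delta changes det by delta * cofactor(0,1).
Cofactor C_01 = (-1)^(0+1) * minor(0,1) = -12
Entry delta = -2 - 5 = -7
Det delta = -7 * -12 = 84
New det = -12 + 84 = 72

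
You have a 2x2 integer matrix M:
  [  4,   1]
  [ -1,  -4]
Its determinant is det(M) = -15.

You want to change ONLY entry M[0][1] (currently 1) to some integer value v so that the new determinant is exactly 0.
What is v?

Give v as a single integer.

Answer: 16

Derivation:
det is linear in entry M[0][1]: det = old_det + (v - 1) * C_01
Cofactor C_01 = 1
Want det = 0: -15 + (v - 1) * 1 = 0
  (v - 1) = 15 / 1 = 15
  v = 1 + (15) = 16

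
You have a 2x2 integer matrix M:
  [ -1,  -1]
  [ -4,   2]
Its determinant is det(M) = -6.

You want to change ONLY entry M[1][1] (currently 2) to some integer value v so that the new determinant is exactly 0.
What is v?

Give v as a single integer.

det is linear in entry M[1][1]: det = old_det + (v - 2) * C_11
Cofactor C_11 = -1
Want det = 0: -6 + (v - 2) * -1 = 0
  (v - 2) = 6 / -1 = -6
  v = 2 + (-6) = -4

Answer: -4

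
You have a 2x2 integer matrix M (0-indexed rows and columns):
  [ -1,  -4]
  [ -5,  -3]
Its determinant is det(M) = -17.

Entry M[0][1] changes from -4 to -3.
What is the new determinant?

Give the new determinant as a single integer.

det is linear in row 0: changing M[0][1] by delta changes det by delta * cofactor(0,1).
Cofactor C_01 = (-1)^(0+1) * minor(0,1) = 5
Entry delta = -3 - -4 = 1
Det delta = 1 * 5 = 5
New det = -17 + 5 = -12

Answer: -12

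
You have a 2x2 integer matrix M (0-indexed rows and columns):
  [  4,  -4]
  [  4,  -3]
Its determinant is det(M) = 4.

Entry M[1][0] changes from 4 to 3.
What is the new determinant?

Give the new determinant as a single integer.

det is linear in row 1: changing M[1][0] by delta changes det by delta * cofactor(1,0).
Cofactor C_10 = (-1)^(1+0) * minor(1,0) = 4
Entry delta = 3 - 4 = -1
Det delta = -1 * 4 = -4
New det = 4 + -4 = 0

Answer: 0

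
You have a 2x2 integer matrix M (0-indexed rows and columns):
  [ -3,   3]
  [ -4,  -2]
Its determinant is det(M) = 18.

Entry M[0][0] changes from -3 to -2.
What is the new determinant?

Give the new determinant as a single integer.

Answer: 16

Derivation:
det is linear in row 0: changing M[0][0] by delta changes det by delta * cofactor(0,0).
Cofactor C_00 = (-1)^(0+0) * minor(0,0) = -2
Entry delta = -2 - -3 = 1
Det delta = 1 * -2 = -2
New det = 18 + -2 = 16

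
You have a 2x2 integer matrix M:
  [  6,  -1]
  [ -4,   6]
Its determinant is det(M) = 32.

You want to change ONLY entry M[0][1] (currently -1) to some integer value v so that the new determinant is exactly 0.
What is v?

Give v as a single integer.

det is linear in entry M[0][1]: det = old_det + (v - -1) * C_01
Cofactor C_01 = 4
Want det = 0: 32 + (v - -1) * 4 = 0
  (v - -1) = -32 / 4 = -8
  v = -1 + (-8) = -9

Answer: -9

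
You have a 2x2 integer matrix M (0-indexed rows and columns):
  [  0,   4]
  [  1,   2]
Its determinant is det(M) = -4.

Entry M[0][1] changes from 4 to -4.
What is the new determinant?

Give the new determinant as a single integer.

det is linear in row 0: changing M[0][1] by delta changes det by delta * cofactor(0,1).
Cofactor C_01 = (-1)^(0+1) * minor(0,1) = -1
Entry delta = -4 - 4 = -8
Det delta = -8 * -1 = 8
New det = -4 + 8 = 4

Answer: 4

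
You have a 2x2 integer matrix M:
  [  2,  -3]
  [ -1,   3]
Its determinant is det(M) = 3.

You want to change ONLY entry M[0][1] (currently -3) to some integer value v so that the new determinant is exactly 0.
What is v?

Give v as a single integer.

Answer: -6

Derivation:
det is linear in entry M[0][1]: det = old_det + (v - -3) * C_01
Cofactor C_01 = 1
Want det = 0: 3 + (v - -3) * 1 = 0
  (v - -3) = -3 / 1 = -3
  v = -3 + (-3) = -6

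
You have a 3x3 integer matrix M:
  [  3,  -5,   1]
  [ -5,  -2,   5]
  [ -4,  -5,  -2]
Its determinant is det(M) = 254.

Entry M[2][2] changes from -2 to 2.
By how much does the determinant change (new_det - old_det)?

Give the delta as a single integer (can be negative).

Cofactor C_22 = -31
Entry delta = 2 - -2 = 4
Det delta = entry_delta * cofactor = 4 * -31 = -124

Answer: -124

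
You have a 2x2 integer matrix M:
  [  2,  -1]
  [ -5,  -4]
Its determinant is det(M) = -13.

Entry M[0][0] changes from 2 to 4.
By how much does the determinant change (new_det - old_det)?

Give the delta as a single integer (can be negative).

Cofactor C_00 = -4
Entry delta = 4 - 2 = 2
Det delta = entry_delta * cofactor = 2 * -4 = -8

Answer: -8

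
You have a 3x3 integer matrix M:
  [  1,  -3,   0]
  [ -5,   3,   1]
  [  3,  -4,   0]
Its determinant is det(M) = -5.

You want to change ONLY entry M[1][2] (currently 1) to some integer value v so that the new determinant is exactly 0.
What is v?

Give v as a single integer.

det is linear in entry M[1][2]: det = old_det + (v - 1) * C_12
Cofactor C_12 = -5
Want det = 0: -5 + (v - 1) * -5 = 0
  (v - 1) = 5 / -5 = -1
  v = 1 + (-1) = 0

Answer: 0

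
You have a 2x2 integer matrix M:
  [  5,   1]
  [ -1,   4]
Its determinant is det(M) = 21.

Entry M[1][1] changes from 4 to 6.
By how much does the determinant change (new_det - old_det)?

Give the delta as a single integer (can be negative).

Cofactor C_11 = 5
Entry delta = 6 - 4 = 2
Det delta = entry_delta * cofactor = 2 * 5 = 10

Answer: 10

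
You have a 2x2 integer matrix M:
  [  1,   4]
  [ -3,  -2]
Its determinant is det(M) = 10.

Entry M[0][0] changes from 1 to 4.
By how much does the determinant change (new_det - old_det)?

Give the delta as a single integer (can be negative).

Cofactor C_00 = -2
Entry delta = 4 - 1 = 3
Det delta = entry_delta * cofactor = 3 * -2 = -6

Answer: -6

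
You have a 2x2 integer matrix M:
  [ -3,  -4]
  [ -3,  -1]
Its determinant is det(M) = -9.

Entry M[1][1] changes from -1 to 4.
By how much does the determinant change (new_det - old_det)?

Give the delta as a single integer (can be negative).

Cofactor C_11 = -3
Entry delta = 4 - -1 = 5
Det delta = entry_delta * cofactor = 5 * -3 = -15

Answer: -15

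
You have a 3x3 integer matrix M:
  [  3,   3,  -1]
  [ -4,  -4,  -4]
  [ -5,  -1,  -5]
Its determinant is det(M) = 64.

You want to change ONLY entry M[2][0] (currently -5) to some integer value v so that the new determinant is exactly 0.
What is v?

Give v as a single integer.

det is linear in entry M[2][0]: det = old_det + (v - -5) * C_20
Cofactor C_20 = -16
Want det = 0: 64 + (v - -5) * -16 = 0
  (v - -5) = -64 / -16 = 4
  v = -5 + (4) = -1

Answer: -1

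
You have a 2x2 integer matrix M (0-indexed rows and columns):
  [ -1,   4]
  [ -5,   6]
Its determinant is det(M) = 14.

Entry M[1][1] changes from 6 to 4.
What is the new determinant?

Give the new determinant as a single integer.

det is linear in row 1: changing M[1][1] by delta changes det by delta * cofactor(1,1).
Cofactor C_11 = (-1)^(1+1) * minor(1,1) = -1
Entry delta = 4 - 6 = -2
Det delta = -2 * -1 = 2
New det = 14 + 2 = 16

Answer: 16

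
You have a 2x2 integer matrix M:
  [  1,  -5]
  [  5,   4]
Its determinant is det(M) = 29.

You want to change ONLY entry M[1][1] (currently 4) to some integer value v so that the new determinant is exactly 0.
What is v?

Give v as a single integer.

Answer: -25

Derivation:
det is linear in entry M[1][1]: det = old_det + (v - 4) * C_11
Cofactor C_11 = 1
Want det = 0: 29 + (v - 4) * 1 = 0
  (v - 4) = -29 / 1 = -29
  v = 4 + (-29) = -25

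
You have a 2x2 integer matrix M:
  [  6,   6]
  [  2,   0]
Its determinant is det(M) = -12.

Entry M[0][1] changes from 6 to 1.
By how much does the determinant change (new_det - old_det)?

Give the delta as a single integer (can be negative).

Cofactor C_01 = -2
Entry delta = 1 - 6 = -5
Det delta = entry_delta * cofactor = -5 * -2 = 10

Answer: 10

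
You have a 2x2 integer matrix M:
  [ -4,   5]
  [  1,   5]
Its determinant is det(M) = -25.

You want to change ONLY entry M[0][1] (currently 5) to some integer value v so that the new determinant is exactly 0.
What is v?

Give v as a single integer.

det is linear in entry M[0][1]: det = old_det + (v - 5) * C_01
Cofactor C_01 = -1
Want det = 0: -25 + (v - 5) * -1 = 0
  (v - 5) = 25 / -1 = -25
  v = 5 + (-25) = -20

Answer: -20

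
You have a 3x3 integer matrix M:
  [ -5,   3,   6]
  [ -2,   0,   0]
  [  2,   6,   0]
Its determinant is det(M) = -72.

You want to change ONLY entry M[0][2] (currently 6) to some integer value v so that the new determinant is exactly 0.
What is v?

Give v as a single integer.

det is linear in entry M[0][2]: det = old_det + (v - 6) * C_02
Cofactor C_02 = -12
Want det = 0: -72 + (v - 6) * -12 = 0
  (v - 6) = 72 / -12 = -6
  v = 6 + (-6) = 0

Answer: 0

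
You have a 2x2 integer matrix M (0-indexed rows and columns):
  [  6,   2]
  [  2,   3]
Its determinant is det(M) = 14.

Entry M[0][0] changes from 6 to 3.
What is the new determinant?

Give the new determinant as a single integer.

Answer: 5

Derivation:
det is linear in row 0: changing M[0][0] by delta changes det by delta * cofactor(0,0).
Cofactor C_00 = (-1)^(0+0) * minor(0,0) = 3
Entry delta = 3 - 6 = -3
Det delta = -3 * 3 = -9
New det = 14 + -9 = 5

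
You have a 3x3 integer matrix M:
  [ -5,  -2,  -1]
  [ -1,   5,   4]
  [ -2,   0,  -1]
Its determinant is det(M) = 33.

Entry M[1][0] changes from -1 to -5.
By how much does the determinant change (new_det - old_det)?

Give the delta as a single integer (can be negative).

Cofactor C_10 = -2
Entry delta = -5 - -1 = -4
Det delta = entry_delta * cofactor = -4 * -2 = 8

Answer: 8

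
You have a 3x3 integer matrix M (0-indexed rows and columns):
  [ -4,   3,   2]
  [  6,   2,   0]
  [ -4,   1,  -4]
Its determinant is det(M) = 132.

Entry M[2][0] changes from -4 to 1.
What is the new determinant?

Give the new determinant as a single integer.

Answer: 112

Derivation:
det is linear in row 2: changing M[2][0] by delta changes det by delta * cofactor(2,0).
Cofactor C_20 = (-1)^(2+0) * minor(2,0) = -4
Entry delta = 1 - -4 = 5
Det delta = 5 * -4 = -20
New det = 132 + -20 = 112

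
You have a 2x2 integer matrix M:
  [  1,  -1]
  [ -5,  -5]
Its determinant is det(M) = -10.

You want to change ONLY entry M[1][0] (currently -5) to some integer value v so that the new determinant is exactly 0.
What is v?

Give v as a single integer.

det is linear in entry M[1][0]: det = old_det + (v - -5) * C_10
Cofactor C_10 = 1
Want det = 0: -10 + (v - -5) * 1 = 0
  (v - -5) = 10 / 1 = 10
  v = -5 + (10) = 5

Answer: 5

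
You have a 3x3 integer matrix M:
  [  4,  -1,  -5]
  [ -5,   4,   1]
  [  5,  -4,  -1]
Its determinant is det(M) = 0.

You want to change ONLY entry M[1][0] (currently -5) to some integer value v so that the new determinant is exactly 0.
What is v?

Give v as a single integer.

det is linear in entry M[1][0]: det = old_det + (v - -5) * C_10
Cofactor C_10 = 19
Want det = 0: 0 + (v - -5) * 19 = 0
  (v - -5) = 0 / 19 = 0
  v = -5 + (0) = -5

Answer: -5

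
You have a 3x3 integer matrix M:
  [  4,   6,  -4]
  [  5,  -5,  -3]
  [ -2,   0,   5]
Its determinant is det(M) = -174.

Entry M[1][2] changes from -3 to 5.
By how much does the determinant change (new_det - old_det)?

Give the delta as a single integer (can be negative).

Answer: -96

Derivation:
Cofactor C_12 = -12
Entry delta = 5 - -3 = 8
Det delta = entry_delta * cofactor = 8 * -12 = -96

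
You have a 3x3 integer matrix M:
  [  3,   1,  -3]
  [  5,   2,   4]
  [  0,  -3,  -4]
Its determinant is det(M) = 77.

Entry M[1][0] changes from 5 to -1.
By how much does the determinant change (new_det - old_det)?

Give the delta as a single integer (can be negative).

Cofactor C_10 = 13
Entry delta = -1 - 5 = -6
Det delta = entry_delta * cofactor = -6 * 13 = -78

Answer: -78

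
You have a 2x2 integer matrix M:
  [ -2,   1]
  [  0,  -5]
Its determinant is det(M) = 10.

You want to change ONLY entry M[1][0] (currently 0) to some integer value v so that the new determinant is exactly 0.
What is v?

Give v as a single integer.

det is linear in entry M[1][0]: det = old_det + (v - 0) * C_10
Cofactor C_10 = -1
Want det = 0: 10 + (v - 0) * -1 = 0
  (v - 0) = -10 / -1 = 10
  v = 0 + (10) = 10

Answer: 10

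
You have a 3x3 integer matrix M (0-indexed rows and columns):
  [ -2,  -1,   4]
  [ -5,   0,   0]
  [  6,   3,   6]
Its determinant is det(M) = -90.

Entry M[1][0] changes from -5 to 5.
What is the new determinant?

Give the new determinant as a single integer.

Answer: 90

Derivation:
det is linear in row 1: changing M[1][0] by delta changes det by delta * cofactor(1,0).
Cofactor C_10 = (-1)^(1+0) * minor(1,0) = 18
Entry delta = 5 - -5 = 10
Det delta = 10 * 18 = 180
New det = -90 + 180 = 90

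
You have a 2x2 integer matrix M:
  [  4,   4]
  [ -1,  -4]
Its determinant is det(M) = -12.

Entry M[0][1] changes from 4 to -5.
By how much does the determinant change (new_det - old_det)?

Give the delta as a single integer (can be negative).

Cofactor C_01 = 1
Entry delta = -5 - 4 = -9
Det delta = entry_delta * cofactor = -9 * 1 = -9

Answer: -9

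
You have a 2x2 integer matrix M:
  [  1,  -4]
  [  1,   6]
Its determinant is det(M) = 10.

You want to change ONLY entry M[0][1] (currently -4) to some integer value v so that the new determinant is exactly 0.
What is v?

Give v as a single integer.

det is linear in entry M[0][1]: det = old_det + (v - -4) * C_01
Cofactor C_01 = -1
Want det = 0: 10 + (v - -4) * -1 = 0
  (v - -4) = -10 / -1 = 10
  v = -4 + (10) = 6

Answer: 6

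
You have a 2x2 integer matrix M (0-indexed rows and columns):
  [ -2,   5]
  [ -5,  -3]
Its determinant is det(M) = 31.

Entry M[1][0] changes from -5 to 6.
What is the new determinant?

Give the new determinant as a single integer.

Answer: -24

Derivation:
det is linear in row 1: changing M[1][0] by delta changes det by delta * cofactor(1,0).
Cofactor C_10 = (-1)^(1+0) * minor(1,0) = -5
Entry delta = 6 - -5 = 11
Det delta = 11 * -5 = -55
New det = 31 + -55 = -24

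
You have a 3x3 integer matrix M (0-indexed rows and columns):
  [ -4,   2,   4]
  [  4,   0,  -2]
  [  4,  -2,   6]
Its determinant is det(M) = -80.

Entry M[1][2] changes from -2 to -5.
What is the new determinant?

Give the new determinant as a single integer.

det is linear in row 1: changing M[1][2] by delta changes det by delta * cofactor(1,2).
Cofactor C_12 = (-1)^(1+2) * minor(1,2) = 0
Entry delta = -5 - -2 = -3
Det delta = -3 * 0 = 0
New det = -80 + 0 = -80

Answer: -80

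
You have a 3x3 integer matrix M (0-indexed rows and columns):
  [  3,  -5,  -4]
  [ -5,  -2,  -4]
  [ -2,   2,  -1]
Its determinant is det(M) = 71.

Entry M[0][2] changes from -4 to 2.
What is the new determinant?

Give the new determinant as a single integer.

Answer: -13

Derivation:
det is linear in row 0: changing M[0][2] by delta changes det by delta * cofactor(0,2).
Cofactor C_02 = (-1)^(0+2) * minor(0,2) = -14
Entry delta = 2 - -4 = 6
Det delta = 6 * -14 = -84
New det = 71 + -84 = -13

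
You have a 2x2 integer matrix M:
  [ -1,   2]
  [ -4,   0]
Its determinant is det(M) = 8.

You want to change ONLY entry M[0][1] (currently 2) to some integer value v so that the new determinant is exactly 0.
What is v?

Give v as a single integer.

det is linear in entry M[0][1]: det = old_det + (v - 2) * C_01
Cofactor C_01 = 4
Want det = 0: 8 + (v - 2) * 4 = 0
  (v - 2) = -8 / 4 = -2
  v = 2 + (-2) = 0

Answer: 0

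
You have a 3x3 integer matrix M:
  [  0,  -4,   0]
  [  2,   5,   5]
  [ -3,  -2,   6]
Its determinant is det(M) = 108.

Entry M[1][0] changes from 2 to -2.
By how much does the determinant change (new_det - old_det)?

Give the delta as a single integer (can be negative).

Answer: -96

Derivation:
Cofactor C_10 = 24
Entry delta = -2 - 2 = -4
Det delta = entry_delta * cofactor = -4 * 24 = -96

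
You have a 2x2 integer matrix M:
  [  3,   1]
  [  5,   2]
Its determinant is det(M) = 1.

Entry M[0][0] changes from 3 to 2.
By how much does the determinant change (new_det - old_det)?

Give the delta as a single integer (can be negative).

Cofactor C_00 = 2
Entry delta = 2 - 3 = -1
Det delta = entry_delta * cofactor = -1 * 2 = -2

Answer: -2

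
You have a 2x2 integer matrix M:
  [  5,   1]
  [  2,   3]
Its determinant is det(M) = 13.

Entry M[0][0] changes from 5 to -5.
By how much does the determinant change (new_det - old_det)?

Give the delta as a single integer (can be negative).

Answer: -30

Derivation:
Cofactor C_00 = 3
Entry delta = -5 - 5 = -10
Det delta = entry_delta * cofactor = -10 * 3 = -30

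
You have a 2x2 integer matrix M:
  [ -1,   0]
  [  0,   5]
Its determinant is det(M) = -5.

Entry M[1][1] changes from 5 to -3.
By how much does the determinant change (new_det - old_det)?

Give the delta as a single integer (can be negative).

Answer: 8

Derivation:
Cofactor C_11 = -1
Entry delta = -3 - 5 = -8
Det delta = entry_delta * cofactor = -8 * -1 = 8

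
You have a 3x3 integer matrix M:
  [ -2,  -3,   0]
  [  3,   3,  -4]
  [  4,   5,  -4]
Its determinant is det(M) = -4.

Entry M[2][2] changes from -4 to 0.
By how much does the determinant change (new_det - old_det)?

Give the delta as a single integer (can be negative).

Cofactor C_22 = 3
Entry delta = 0 - -4 = 4
Det delta = entry_delta * cofactor = 4 * 3 = 12

Answer: 12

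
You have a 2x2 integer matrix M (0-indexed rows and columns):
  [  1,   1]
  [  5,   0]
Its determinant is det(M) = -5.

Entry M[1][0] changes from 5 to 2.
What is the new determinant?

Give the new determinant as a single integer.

Answer: -2

Derivation:
det is linear in row 1: changing M[1][0] by delta changes det by delta * cofactor(1,0).
Cofactor C_10 = (-1)^(1+0) * minor(1,0) = -1
Entry delta = 2 - 5 = -3
Det delta = -3 * -1 = 3
New det = -5 + 3 = -2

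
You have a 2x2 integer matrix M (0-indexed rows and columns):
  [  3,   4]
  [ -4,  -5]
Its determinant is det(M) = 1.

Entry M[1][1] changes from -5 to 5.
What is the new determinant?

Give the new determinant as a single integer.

Answer: 31

Derivation:
det is linear in row 1: changing M[1][1] by delta changes det by delta * cofactor(1,1).
Cofactor C_11 = (-1)^(1+1) * minor(1,1) = 3
Entry delta = 5 - -5 = 10
Det delta = 10 * 3 = 30
New det = 1 + 30 = 31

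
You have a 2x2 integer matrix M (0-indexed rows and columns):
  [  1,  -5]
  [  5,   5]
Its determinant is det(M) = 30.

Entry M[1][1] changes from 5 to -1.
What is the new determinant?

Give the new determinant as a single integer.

Answer: 24

Derivation:
det is linear in row 1: changing M[1][1] by delta changes det by delta * cofactor(1,1).
Cofactor C_11 = (-1)^(1+1) * minor(1,1) = 1
Entry delta = -1 - 5 = -6
Det delta = -6 * 1 = -6
New det = 30 + -6 = 24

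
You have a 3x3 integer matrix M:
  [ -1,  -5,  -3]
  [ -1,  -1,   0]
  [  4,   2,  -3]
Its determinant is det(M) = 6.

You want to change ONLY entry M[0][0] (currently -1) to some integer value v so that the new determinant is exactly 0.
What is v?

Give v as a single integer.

Answer: -3

Derivation:
det is linear in entry M[0][0]: det = old_det + (v - -1) * C_00
Cofactor C_00 = 3
Want det = 0: 6 + (v - -1) * 3 = 0
  (v - -1) = -6 / 3 = -2
  v = -1 + (-2) = -3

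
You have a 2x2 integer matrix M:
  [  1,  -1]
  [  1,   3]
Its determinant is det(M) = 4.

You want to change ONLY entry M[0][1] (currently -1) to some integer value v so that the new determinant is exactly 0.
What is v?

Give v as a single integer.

det is linear in entry M[0][1]: det = old_det + (v - -1) * C_01
Cofactor C_01 = -1
Want det = 0: 4 + (v - -1) * -1 = 0
  (v - -1) = -4 / -1 = 4
  v = -1 + (4) = 3

Answer: 3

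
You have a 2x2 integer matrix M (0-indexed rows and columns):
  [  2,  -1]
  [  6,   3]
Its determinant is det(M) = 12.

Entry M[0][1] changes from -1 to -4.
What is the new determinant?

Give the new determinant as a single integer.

Answer: 30

Derivation:
det is linear in row 0: changing M[0][1] by delta changes det by delta * cofactor(0,1).
Cofactor C_01 = (-1)^(0+1) * minor(0,1) = -6
Entry delta = -4 - -1 = -3
Det delta = -3 * -6 = 18
New det = 12 + 18 = 30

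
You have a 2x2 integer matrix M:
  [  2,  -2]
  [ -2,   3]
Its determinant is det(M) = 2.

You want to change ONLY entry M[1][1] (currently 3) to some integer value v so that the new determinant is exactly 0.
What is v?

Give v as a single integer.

Answer: 2

Derivation:
det is linear in entry M[1][1]: det = old_det + (v - 3) * C_11
Cofactor C_11 = 2
Want det = 0: 2 + (v - 3) * 2 = 0
  (v - 3) = -2 / 2 = -1
  v = 3 + (-1) = 2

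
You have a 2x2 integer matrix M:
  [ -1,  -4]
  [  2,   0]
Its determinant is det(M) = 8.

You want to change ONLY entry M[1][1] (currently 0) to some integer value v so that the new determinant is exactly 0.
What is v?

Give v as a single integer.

Answer: 8

Derivation:
det is linear in entry M[1][1]: det = old_det + (v - 0) * C_11
Cofactor C_11 = -1
Want det = 0: 8 + (v - 0) * -1 = 0
  (v - 0) = -8 / -1 = 8
  v = 0 + (8) = 8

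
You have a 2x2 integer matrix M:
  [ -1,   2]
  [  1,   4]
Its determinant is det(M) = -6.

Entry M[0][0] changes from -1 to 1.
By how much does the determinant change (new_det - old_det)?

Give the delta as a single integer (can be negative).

Answer: 8

Derivation:
Cofactor C_00 = 4
Entry delta = 1 - -1 = 2
Det delta = entry_delta * cofactor = 2 * 4 = 8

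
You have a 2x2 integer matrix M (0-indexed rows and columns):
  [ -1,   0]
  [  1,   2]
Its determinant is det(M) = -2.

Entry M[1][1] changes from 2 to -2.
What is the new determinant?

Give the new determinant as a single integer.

det is linear in row 1: changing M[1][1] by delta changes det by delta * cofactor(1,1).
Cofactor C_11 = (-1)^(1+1) * minor(1,1) = -1
Entry delta = -2 - 2 = -4
Det delta = -4 * -1 = 4
New det = -2 + 4 = 2

Answer: 2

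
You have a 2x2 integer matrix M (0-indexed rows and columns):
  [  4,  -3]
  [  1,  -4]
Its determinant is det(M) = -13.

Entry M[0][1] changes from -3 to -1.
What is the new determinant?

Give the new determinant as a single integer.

det is linear in row 0: changing M[0][1] by delta changes det by delta * cofactor(0,1).
Cofactor C_01 = (-1)^(0+1) * minor(0,1) = -1
Entry delta = -1 - -3 = 2
Det delta = 2 * -1 = -2
New det = -13 + -2 = -15

Answer: -15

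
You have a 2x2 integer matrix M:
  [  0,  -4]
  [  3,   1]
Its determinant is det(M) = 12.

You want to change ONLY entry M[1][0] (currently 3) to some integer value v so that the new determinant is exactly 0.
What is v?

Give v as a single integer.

det is linear in entry M[1][0]: det = old_det + (v - 3) * C_10
Cofactor C_10 = 4
Want det = 0: 12 + (v - 3) * 4 = 0
  (v - 3) = -12 / 4 = -3
  v = 3 + (-3) = 0

Answer: 0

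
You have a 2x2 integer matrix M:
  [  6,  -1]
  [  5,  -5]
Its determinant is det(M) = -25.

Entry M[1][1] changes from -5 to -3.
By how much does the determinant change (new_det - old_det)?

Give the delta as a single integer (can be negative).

Answer: 12

Derivation:
Cofactor C_11 = 6
Entry delta = -3 - -5 = 2
Det delta = entry_delta * cofactor = 2 * 6 = 12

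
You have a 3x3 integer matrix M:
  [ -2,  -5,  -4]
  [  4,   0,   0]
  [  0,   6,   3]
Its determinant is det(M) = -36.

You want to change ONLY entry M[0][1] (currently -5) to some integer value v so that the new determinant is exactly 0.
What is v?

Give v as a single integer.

Answer: -8

Derivation:
det is linear in entry M[0][1]: det = old_det + (v - -5) * C_01
Cofactor C_01 = -12
Want det = 0: -36 + (v - -5) * -12 = 0
  (v - -5) = 36 / -12 = -3
  v = -5 + (-3) = -8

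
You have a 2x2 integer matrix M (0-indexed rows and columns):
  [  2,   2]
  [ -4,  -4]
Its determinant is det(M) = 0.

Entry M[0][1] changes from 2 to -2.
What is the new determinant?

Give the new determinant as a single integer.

Answer: -16

Derivation:
det is linear in row 0: changing M[0][1] by delta changes det by delta * cofactor(0,1).
Cofactor C_01 = (-1)^(0+1) * minor(0,1) = 4
Entry delta = -2 - 2 = -4
Det delta = -4 * 4 = -16
New det = 0 + -16 = -16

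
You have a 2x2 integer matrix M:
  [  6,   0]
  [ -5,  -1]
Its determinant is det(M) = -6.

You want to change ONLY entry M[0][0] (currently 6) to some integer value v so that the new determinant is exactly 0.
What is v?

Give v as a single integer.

Answer: 0

Derivation:
det is linear in entry M[0][0]: det = old_det + (v - 6) * C_00
Cofactor C_00 = -1
Want det = 0: -6 + (v - 6) * -1 = 0
  (v - 6) = 6 / -1 = -6
  v = 6 + (-6) = 0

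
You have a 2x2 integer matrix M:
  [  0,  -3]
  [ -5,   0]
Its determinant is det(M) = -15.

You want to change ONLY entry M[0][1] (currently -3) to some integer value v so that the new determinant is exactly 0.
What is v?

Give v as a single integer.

det is linear in entry M[0][1]: det = old_det + (v - -3) * C_01
Cofactor C_01 = 5
Want det = 0: -15 + (v - -3) * 5 = 0
  (v - -3) = 15 / 5 = 3
  v = -3 + (3) = 0

Answer: 0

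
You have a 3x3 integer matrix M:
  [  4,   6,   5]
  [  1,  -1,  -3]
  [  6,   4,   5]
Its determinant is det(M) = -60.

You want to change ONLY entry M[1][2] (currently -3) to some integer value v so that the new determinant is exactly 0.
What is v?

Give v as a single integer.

Answer: 0

Derivation:
det is linear in entry M[1][2]: det = old_det + (v - -3) * C_12
Cofactor C_12 = 20
Want det = 0: -60 + (v - -3) * 20 = 0
  (v - -3) = 60 / 20 = 3
  v = -3 + (3) = 0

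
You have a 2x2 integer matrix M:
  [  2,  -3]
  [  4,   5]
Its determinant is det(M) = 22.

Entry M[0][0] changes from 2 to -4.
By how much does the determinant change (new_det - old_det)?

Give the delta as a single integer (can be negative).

Cofactor C_00 = 5
Entry delta = -4 - 2 = -6
Det delta = entry_delta * cofactor = -6 * 5 = -30

Answer: -30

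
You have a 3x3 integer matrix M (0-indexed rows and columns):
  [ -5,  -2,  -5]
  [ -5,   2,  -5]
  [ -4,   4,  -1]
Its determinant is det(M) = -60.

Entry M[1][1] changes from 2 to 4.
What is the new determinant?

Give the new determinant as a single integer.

det is linear in row 1: changing M[1][1] by delta changes det by delta * cofactor(1,1).
Cofactor C_11 = (-1)^(1+1) * minor(1,1) = -15
Entry delta = 4 - 2 = 2
Det delta = 2 * -15 = -30
New det = -60 + -30 = -90

Answer: -90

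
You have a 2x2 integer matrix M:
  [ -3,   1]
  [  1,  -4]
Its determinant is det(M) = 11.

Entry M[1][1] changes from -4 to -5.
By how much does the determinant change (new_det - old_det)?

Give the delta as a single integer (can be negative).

Cofactor C_11 = -3
Entry delta = -5 - -4 = -1
Det delta = entry_delta * cofactor = -1 * -3 = 3

Answer: 3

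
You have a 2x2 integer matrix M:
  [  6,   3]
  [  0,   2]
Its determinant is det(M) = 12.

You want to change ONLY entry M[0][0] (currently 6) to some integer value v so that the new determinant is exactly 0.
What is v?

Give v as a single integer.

det is linear in entry M[0][0]: det = old_det + (v - 6) * C_00
Cofactor C_00 = 2
Want det = 0: 12 + (v - 6) * 2 = 0
  (v - 6) = -12 / 2 = -6
  v = 6 + (-6) = 0

Answer: 0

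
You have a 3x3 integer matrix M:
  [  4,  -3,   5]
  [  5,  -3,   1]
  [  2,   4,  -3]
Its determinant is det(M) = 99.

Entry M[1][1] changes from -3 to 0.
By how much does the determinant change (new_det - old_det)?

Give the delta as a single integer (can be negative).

Cofactor C_11 = -22
Entry delta = 0 - -3 = 3
Det delta = entry_delta * cofactor = 3 * -22 = -66

Answer: -66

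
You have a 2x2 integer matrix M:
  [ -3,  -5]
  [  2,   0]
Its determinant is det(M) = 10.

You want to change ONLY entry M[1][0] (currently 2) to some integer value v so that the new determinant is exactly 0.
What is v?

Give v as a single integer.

det is linear in entry M[1][0]: det = old_det + (v - 2) * C_10
Cofactor C_10 = 5
Want det = 0: 10 + (v - 2) * 5 = 0
  (v - 2) = -10 / 5 = -2
  v = 2 + (-2) = 0

Answer: 0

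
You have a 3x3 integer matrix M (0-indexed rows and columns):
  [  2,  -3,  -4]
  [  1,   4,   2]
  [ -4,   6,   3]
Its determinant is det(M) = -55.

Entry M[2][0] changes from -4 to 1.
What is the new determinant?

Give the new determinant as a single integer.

det is linear in row 2: changing M[2][0] by delta changes det by delta * cofactor(2,0).
Cofactor C_20 = (-1)^(2+0) * minor(2,0) = 10
Entry delta = 1 - -4 = 5
Det delta = 5 * 10 = 50
New det = -55 + 50 = -5

Answer: -5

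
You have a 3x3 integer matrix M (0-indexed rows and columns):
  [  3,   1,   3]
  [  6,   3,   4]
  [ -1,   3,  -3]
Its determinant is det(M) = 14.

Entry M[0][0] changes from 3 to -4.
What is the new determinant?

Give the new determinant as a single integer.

det is linear in row 0: changing M[0][0] by delta changes det by delta * cofactor(0,0).
Cofactor C_00 = (-1)^(0+0) * minor(0,0) = -21
Entry delta = -4 - 3 = -7
Det delta = -7 * -21 = 147
New det = 14 + 147 = 161

Answer: 161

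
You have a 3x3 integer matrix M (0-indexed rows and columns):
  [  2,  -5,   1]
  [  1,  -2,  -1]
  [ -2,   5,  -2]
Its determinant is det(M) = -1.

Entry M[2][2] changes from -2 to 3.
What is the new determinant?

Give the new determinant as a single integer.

det is linear in row 2: changing M[2][2] by delta changes det by delta * cofactor(2,2).
Cofactor C_22 = (-1)^(2+2) * minor(2,2) = 1
Entry delta = 3 - -2 = 5
Det delta = 5 * 1 = 5
New det = -1 + 5 = 4

Answer: 4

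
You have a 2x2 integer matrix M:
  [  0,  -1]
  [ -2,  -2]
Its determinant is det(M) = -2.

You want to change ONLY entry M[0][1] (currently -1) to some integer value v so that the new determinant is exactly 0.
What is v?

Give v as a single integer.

Answer: 0

Derivation:
det is linear in entry M[0][1]: det = old_det + (v - -1) * C_01
Cofactor C_01 = 2
Want det = 0: -2 + (v - -1) * 2 = 0
  (v - -1) = 2 / 2 = 1
  v = -1 + (1) = 0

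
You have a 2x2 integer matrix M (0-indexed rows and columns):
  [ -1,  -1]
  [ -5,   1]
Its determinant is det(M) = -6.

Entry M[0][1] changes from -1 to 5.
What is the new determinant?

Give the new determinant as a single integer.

det is linear in row 0: changing M[0][1] by delta changes det by delta * cofactor(0,1).
Cofactor C_01 = (-1)^(0+1) * minor(0,1) = 5
Entry delta = 5 - -1 = 6
Det delta = 6 * 5 = 30
New det = -6 + 30 = 24

Answer: 24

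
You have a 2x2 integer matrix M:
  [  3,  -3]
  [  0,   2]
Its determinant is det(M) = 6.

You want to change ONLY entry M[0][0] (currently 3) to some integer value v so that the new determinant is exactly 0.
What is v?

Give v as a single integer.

Answer: 0

Derivation:
det is linear in entry M[0][0]: det = old_det + (v - 3) * C_00
Cofactor C_00 = 2
Want det = 0: 6 + (v - 3) * 2 = 0
  (v - 3) = -6 / 2 = -3
  v = 3 + (-3) = 0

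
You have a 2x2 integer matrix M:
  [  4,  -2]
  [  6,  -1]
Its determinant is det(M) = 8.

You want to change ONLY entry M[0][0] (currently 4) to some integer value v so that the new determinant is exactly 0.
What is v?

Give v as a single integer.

Answer: 12

Derivation:
det is linear in entry M[0][0]: det = old_det + (v - 4) * C_00
Cofactor C_00 = -1
Want det = 0: 8 + (v - 4) * -1 = 0
  (v - 4) = -8 / -1 = 8
  v = 4 + (8) = 12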